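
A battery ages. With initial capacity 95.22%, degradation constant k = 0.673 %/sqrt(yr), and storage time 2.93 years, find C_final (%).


sqrt(t) = sqrt(2.93) = 1.7117
C_final = 95.22 - 0.673 * 1.7117 = 94.07%

94.07%


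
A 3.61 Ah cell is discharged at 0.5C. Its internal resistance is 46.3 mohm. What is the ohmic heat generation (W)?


Convert: R = 46.3 mohm = 0.0463 ohm
Step 1: I = C_rate * capacity = 0.5 * 3.61 = 1.805 A
Step 2: Q = I^2 * R = 1.805^2 * 0.0463 = 3.258 * 0.0463 = 0.1508 W

0.1508 W


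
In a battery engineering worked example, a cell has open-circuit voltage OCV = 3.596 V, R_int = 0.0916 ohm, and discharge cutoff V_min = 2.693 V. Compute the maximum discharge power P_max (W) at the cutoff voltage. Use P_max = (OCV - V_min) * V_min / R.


P_max = (OCV - V_min) * V_min / R = (3.596 - 2.693) * 2.693 / 0.0916 = 0.903 * 2.693 / 0.0916 = 26.55 W

26.55 W


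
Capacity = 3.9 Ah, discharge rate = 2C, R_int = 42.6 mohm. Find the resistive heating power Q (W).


Convert: R = 42.6 mohm = 0.0426 ohm
Step 1: I = C_rate * capacity = 2 * 3.9 = 7.8 A
Step 2: Q = I^2 * R = 7.8^2 * 0.0426 = 60.84 * 0.0426 = 2.592 W

2.592 W


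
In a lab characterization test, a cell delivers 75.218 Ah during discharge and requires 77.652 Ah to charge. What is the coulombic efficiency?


eta_c = Q_dis / Q_chg * 100 = 75.218 / 77.652 * 100 = 96.87%

96.87%


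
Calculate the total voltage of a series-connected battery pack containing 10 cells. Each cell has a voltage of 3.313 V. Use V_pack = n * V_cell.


Series voltages add: 10 * 3.313 V = 33.13 V

33.13 V


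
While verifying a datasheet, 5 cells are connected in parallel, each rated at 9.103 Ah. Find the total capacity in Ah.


C_total = 5 * 9.103 = 45.515 Ah

45.515 Ah


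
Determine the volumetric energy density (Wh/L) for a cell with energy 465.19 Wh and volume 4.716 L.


ED = E / V = 465.19 / 4.716 = 98.64 Wh/L

98.64 Wh/L


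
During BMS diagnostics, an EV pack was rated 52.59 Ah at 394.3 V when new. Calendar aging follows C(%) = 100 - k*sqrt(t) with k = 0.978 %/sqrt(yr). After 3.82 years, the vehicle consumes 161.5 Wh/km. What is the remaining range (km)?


Step 1: capacity retention = 100 - 0.978 * sqrt(3.82) = 100 - 0.978 * 1.9545 = 98.088%
Step 2: C_now = 52.59 * 98.088/100 = 51.584 Ah
Step 3: E_pack = V * C_now = 394.3 * 51.584 = 20340 Wh
Step 4: range = E_pack / consumption = 20340 / 161.5 = 125.9 km

125.9 km


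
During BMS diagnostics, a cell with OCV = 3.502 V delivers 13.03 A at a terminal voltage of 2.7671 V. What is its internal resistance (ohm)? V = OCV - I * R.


R = (OCV - V) / I = (3.502 - 2.7671) / 13.03 = 0.05640 ohm

0.05640 ohm


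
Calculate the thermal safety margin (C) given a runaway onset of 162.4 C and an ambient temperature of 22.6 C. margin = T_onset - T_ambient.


Safety margin = 162.4 C - 22.6 C = 139.8 C

139.8 C


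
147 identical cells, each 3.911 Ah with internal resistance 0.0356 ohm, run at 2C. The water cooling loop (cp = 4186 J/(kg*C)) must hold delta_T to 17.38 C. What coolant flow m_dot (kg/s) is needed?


Step 1: I = 2 * 3.911 = 7.822 A
Step 2: Q_cell = I^2 * R = 7.822^2 * 0.0356 = 2.1781 W
Step 3: Q_total = 147 * 2.1781 = 320.18 W
Step 4: m_dot = Q_total / (cp * dT) = 320.18 / (4186 * 17.38) = 0.004401 kg/s

0.004401 kg/s


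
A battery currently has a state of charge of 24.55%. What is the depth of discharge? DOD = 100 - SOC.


Complement of SOC: DOD = 100% - 24.55% = 75.45%

75.45%


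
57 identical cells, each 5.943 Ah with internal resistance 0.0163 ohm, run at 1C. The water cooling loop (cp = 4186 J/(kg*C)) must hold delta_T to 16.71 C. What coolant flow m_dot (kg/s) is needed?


Step 1: I = 1 * 5.943 = 5.943 A
Step 2: Q_cell = I^2 * R = 5.943^2 * 0.0163 = 0.5757 W
Step 3: Q_total = 57 * 0.5757 = 32.815 W
Step 4: m_dot = Q_total / (cp * dT) = 32.815 / (4186 * 16.71) = 4.691e-04 kg/s

4.691e-04 kg/s


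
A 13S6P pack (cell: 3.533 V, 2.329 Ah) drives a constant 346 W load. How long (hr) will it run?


Step 1: E_pack = Ns * V_cell * Np * C_cell = 13 * 3.533 * 6 * 2.329 = 641.81 Wh
Step 2: t = E_pack / P = 641.81 / 346 = 1.855 hr

1.855 hr


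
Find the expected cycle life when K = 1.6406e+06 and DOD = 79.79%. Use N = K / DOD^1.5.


Step 1: DOD^1.5 = 79.79^1.5 = 712.73
Step 2: N = 1.6406e+06 / 712.73 = 2302 cycles

2302 cycles


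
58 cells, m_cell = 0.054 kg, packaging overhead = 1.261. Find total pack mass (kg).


Cell mass sum = 58 * 0.054 = 3.132 kg
With overhead 1.261: m_pack = 3.132 * 1.261 = 3.949 kg

3.949 kg


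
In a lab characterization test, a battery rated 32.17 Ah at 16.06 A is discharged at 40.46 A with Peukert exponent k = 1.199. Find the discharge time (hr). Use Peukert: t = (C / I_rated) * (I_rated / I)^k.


t_rated = C / I_rated = 32.17 / 16.06 = 2.0031 hr
(I_rated/I)^k = (0.39694)^1.199 = 0.33027
t = t_rated * (I_rated/I)^k = 2.0031 * 0.33027 = 0.6616 hr

0.6616 hr


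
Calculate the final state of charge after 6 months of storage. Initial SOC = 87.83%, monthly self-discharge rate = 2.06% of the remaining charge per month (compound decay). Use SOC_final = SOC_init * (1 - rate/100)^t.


Monthly retention factor = 1 - 2.06/100 = 0.9794
Over 6 months: factor^6 = 0.88259
SOC_final = 87.83 * 0.88259 = 77.52%

77.52%


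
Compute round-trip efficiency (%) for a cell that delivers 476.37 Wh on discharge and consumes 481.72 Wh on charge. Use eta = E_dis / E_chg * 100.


eta_e = E_dis / E_chg * 100 = 476.37 / 481.72 * 100 = 98.89%

98.89%


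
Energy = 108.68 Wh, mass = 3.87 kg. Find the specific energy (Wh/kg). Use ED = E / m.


Specific energy = 108.68 Wh / 3.87 kg = 28.08 Wh/kg

28.08 Wh/kg


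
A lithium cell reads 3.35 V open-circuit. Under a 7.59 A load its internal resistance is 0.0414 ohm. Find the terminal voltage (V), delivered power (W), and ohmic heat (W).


Step 1: V_terminal = OCV - I*R = 3.35 - 7.59 * 0.0414 = 3.0358 V
Step 2: P_out = V_terminal * I = 3.0358 * 7.59 = 23.04 W
Step 3: Q = I^2 * R = 7.59^2 * 0.0414 = 2.385 W

V=3.0358 V, P=23.04 W, Q=2.385 W


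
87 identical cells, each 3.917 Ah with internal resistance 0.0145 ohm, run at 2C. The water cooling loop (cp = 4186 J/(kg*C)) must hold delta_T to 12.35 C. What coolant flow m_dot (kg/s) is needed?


Step 1: I = 2 * 3.917 = 7.834 A
Step 2: Q_cell = I^2 * R = 7.834^2 * 0.0145 = 0.88989 W
Step 3: Q_total = 87 * 0.88989 = 77.42 W
Step 4: m_dot = Q_total / (cp * dT) = 77.42 / (4186 * 12.35) = 0.001498 kg/s

0.001498 kg/s


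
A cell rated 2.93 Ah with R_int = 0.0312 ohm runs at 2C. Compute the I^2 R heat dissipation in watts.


Step 1: I = C_rate * capacity = 2 * 2.93 = 5.86 A
Step 2: Q = I^2 * R = 5.86^2 * 0.0312 = 34.34 * 0.0312 = 1.071 W

1.071 W


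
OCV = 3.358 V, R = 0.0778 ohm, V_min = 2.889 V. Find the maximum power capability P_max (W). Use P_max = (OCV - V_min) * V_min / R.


dV = OCV - V_min = 0.469 V (so I_max = dV / R)
P_max = dV * V_min / R = 0.469 * 2.889 / 0.0778 = 17.42 W

17.42 W


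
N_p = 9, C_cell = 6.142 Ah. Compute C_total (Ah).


Parallel capacities add: 9 * 6.142 Ah = 55.278 Ah

55.278 Ah


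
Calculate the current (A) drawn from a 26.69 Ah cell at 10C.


At 10C: I = 10 * 26.69 Ah = 266.9 A

266.9 A


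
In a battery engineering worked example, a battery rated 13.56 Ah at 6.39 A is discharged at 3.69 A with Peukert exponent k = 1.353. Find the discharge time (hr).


Step 1: t_rated = C / I_rated = 13.56 / 6.39 = 2.1221 hr
Step 2: ratio = 6.39 / 3.69 = 1.7317
Step 3: ratio^k = 1.7317^1.353 = 2.1021
Step 4: t = t_rated * ratio^k = 2.1221 * 2.1021 = 4.461 hr

4.461 hr


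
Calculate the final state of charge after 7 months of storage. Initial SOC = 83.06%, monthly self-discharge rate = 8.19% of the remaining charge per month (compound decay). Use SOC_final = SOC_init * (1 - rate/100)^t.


decay = (1 - 8.19/100)^7 = 0.54983
SOC_final = 83.06 * 0.54983 = 45.67%

45.67%


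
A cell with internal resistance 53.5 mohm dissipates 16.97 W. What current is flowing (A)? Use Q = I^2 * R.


Convert: R = 53.5 mohm = 0.0535 ohm
I = sqrt(Q / R) = sqrt(16.97 / 0.0535) = sqrt(317.2) = 17.81 A

17.81 A


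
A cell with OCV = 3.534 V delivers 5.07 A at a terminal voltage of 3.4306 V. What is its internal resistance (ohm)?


R = (OCV - V) / I = (3.534 - 3.4306) / 5.07 = 0.02039 ohm

0.02039 ohm


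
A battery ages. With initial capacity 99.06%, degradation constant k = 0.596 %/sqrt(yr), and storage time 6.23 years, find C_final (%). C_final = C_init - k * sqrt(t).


Step 1: sqrt(6.23 yr) = 2.496
Step 2: drop = 0.596 * 2.496 = 1.4876
Step 3: C_final = 99.06 - 1.4876 = 97.57%

97.57%


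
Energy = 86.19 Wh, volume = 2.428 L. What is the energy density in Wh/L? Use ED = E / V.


Volumetric ED = 86.19 Wh / 2.428 L = 35.50 Wh/L

35.50 Wh/L


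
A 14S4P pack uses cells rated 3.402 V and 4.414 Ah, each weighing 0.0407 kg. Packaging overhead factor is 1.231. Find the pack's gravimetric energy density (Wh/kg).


Step 1: V_pack = 14 * 3.402 = 47.628 V
Step 2: C_pack = 4 * 4.414 = 17.656 Ah
Step 3: E_pack = V_pack * C_pack = 47.628 * 17.656 = 840.92 Wh
Step 4: m_pack = 14 * 4 * 0.0407 * 1.231 = 2.8057 kg
Step 5: ED = E_pack / m_pack = 840.92 / 2.8057 = 299.7 Wh/kg

299.7 Wh/kg


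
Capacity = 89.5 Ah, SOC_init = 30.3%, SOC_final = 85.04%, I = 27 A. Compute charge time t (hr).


Step 1: dSOC = 85.04% - 30.3% = 54.74%
Step 2: delta_Ah = 89.5 * 54.74 / 100 = 48.992 Ah
Step 3: t = 48.992 / 27 = 1.815 hr

1.815 hr


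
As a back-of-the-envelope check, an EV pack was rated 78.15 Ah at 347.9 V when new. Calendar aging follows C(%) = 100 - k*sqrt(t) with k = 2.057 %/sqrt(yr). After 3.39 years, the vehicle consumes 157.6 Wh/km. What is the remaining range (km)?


Step 1: capacity retention = 100 - 2.057 * sqrt(3.39) = 100 - 2.057 * 1.8412 = 96.213%
Step 2: C_now = 78.15 * 96.213/100 = 75.19 Ah
Step 3: E_pack = V * C_now = 347.9 * 75.19 = 26159 Wh
Step 4: range = E_pack / consumption = 26159 / 157.6 = 166.0 km

166.0 km


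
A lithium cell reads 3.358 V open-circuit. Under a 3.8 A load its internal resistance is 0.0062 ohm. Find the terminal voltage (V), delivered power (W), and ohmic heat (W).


Step 1: V_terminal = OCV - I*R = 3.358 - 3.8 * 0.0062 = 3.3344 V
Step 2: P_out = V_terminal * I = 3.3344 * 3.8 = 12.67 W
Step 3: Q = I^2 * R = 3.8^2 * 0.0062 = 0.08953 W

V=3.3344 V, P=12.67 W, Q=0.08953 W


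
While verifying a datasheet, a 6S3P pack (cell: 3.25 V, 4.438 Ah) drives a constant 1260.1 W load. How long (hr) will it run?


Step 1: E_pack = Ns * V_cell * Np * C_cell = 6 * 3.25 * 3 * 4.438 = 259.62 Wh
Step 2: t = E_pack / P = 259.62 / 1260.1 = 0.2060 hr

0.2060 hr


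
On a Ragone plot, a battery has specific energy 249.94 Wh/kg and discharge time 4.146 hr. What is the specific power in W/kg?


Specific power = 249.94 Wh/kg / 4.146 hr = 60.28 W/kg

60.28 W/kg


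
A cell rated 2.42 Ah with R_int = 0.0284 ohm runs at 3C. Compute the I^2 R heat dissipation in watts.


Step 1: I = C_rate * capacity = 3 * 2.42 = 7.26 A
Step 2: Q = I^2 * R = 7.26^2 * 0.0284 = 52.708 * 0.0284 = 1.497 W

1.497 W


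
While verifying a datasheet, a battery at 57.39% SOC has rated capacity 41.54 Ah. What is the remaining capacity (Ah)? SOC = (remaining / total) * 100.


remaining = SOC / 100 * total = 57.39 / 100 * 41.54 = 23.84 Ah

23.84 Ah


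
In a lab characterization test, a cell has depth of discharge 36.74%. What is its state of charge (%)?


SOC = 100 - DOD = 100 - 36.74 = 63.26%

63.26%


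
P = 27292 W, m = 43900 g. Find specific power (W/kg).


Convert: m = 43900 g = 43.9 kg
Specific power = 27292 W / 43.9 kg = 621.7 W/kg

621.7 W/kg


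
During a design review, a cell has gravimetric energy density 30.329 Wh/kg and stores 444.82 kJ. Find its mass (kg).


Convert: E = 444.82 kJ = 123.56 Wh
m = E / ED = 123.56 / 30.329 = 4.074 kg

4.074 kg


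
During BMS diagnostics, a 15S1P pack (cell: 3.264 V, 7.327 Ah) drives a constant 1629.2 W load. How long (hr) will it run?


Step 1: E_pack = Ns * V_cell * Np * C_cell = 15 * 3.264 * 1 * 7.327 = 358.73 Wh
Step 2: t = E_pack / P = 358.73 / 1629.2 = 0.2202 hr

0.2202 hr


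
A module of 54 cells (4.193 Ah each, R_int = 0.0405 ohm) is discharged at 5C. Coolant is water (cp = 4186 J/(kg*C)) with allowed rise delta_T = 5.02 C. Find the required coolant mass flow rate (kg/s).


Step 1: I = 5 * 4.193 = 20.965 A
Step 2: Q_cell = I^2 * R = 20.965^2 * 0.0405 = 17.801 W
Step 3: Q_total = 54 * 17.801 = 961.25 W
Step 4: m_dot = Q_total / (cp * dT) = 961.25 / (4186 * 5.02) = 0.04574 kg/s

0.04574 kg/s


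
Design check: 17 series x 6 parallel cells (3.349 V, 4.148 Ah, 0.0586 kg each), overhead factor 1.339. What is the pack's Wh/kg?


Step 1: V_pack = 17 * 3.349 = 56.933 V
Step 2: C_pack = 6 * 4.148 = 24.888 Ah
Step 3: E_pack = V_pack * C_pack = 56.933 * 24.888 = 1416.9 Wh
Step 4: m_pack = 17 * 6 * 0.0586 * 1.339 = 8.0035 kg
Step 5: ED = E_pack / m_pack = 1416.9 / 8.0035 = 177.0 Wh/kg

177.0 Wh/kg


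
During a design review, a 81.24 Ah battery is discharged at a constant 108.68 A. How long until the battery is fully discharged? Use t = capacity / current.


Runtime = 81.24 Ah / 108.68 A = 0.7475 hr

0.7475 hr


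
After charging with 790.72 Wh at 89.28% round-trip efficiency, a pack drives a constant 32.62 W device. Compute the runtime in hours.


Step 1: E_discharge = eta/100 * E_charge = 89.28/100 * 790.72 = 705.95 Wh
Step 2: t = E_discharge / P = 705.95 / 32.62 = 21.64 hr

21.64 hr


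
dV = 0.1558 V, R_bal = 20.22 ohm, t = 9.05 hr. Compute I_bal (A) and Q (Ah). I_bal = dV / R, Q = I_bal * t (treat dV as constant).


First, Ohm's law: I_bal = 0.1558 V / 20.22 ohm = 0.0077052 A
Then Q = I * t = 0.0077052 A * 9.05 hr = 0.06973 Ah

I=0.0077052 A, Q=0.06973 Ah


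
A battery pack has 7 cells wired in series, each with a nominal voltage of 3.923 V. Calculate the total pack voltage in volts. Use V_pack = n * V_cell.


V_pack = n * V_cell = 7 * 3.923 = 27.461 V

27.461 V


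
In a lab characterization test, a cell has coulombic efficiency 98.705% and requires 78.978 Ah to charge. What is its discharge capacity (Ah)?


Q_dis = eta/100 * Q_chg = 98.705/100 * 78.978 = 77.96 Ah

77.96 Ah


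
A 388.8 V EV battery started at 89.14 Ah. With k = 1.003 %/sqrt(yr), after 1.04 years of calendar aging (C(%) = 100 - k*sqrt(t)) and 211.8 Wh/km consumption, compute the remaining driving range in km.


Step 1: capacity retention = 100 - 1.003 * sqrt(1.04) = 100 - 1.003 * 1.0198 = 98.977%
Step 2: C_now = 89.14 * 98.977/100 = 88.228 Ah
Step 3: E_pack = V * C_now = 388.8 * 88.228 = 34303 Wh
Step 4: range = E_pack / consumption = 34303 / 211.8 = 162.0 km

162.0 km


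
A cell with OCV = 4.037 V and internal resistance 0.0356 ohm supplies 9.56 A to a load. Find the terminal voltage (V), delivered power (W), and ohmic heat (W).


Step 1: V_terminal = OCV - I*R = 4.037 - 9.56 * 0.0356 = 3.6967 V
Step 2: P_out = V_terminal * I = 3.6967 * 9.56 = 35.34 W
Step 3: Q = I^2 * R = 9.56^2 * 0.0356 = 3.254 W

V=3.6967 V, P=35.34 W, Q=3.254 W


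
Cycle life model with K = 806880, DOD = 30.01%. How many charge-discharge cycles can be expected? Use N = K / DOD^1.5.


DOD^1.5 = 164.4
N = K / DOD^1.5 = 806880 / 164.4 = 4908

4908 cycles


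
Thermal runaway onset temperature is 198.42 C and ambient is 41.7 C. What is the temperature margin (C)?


margin = T_onset - T_ambient = 198.42 - 41.7 = 156.72 C

156.72 C


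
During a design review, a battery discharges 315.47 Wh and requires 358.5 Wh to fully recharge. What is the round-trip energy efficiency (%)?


Round-trip efficiency = 315.47/358.5 * 100% = 88.00%

88.00%


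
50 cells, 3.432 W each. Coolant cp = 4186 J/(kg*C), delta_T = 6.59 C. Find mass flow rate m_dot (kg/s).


Step 1: Total heat Q = 50 * 3.432 W = 171.6 W
Step 2: denom = cp * dT = 4186 * 6.59 = 27586
Step 3: m_dot = 171.6 / 27586 = 0.006221 kg/s

0.006221 kg/s


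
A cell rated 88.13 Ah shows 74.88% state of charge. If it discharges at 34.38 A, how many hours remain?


Step 1: remaining = SOC/100 * C_total = 74.88/100 * 88.13 = 65.992 Ah
Step 2: t = remaining / I = 65.992 / 34.38 = 1.919 hr

1.919 hr


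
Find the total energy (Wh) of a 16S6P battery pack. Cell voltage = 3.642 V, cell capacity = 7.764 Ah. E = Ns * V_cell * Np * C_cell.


V_pack = 16 * 3.642 = 58.272 V
C_pack = 6 * 7.764 = 46.584 Ah
E = V_pack * C_pack = 58.272 * 46.584 = 2715 Wh

2715 Wh


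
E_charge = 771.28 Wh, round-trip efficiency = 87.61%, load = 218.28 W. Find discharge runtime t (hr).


Step 1: E_discharge = eta/100 * E_charge = 87.61/100 * 771.28 = 675.72 Wh
Step 2: t = E_discharge / P = 675.72 / 218.28 = 3.096 hr

3.096 hr


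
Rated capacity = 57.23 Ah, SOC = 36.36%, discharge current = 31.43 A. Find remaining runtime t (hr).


Step 1: remaining = SOC/100 * C_total = 36.36/100 * 57.23 = 20.809 Ah
Step 2: t = remaining / I = 20.809 / 31.43 = 0.6621 hr

0.6621 hr


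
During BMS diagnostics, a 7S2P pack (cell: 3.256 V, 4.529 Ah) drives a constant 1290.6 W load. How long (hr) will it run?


Step 1: E_pack = Ns * V_cell * Np * C_cell = 7 * 3.256 * 2 * 4.529 = 206.45 Wh
Step 2: t = E_pack / P = 206.45 / 1290.6 = 0.1600 hr

0.1600 hr


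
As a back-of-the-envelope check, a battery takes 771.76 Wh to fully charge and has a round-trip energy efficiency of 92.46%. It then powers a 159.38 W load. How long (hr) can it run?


Step 1: E_discharge = eta/100 * E_charge = 92.46/100 * 771.76 = 713.57 Wh
Step 2: t = E_discharge / P = 713.57 / 159.38 = 4.477 hr

4.477 hr


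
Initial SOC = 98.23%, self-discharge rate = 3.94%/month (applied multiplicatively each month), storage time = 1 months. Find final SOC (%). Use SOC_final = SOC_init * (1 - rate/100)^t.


Monthly retention factor = 1 - 3.94/100 = 0.9606
Over 1 months: factor^1 = 0.9606
SOC_final = 98.23 * 0.9606 = 94.36%

94.36%


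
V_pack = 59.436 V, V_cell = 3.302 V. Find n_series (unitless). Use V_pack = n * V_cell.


n = V_pack / V_cell = 59.436 / 3.302 = 18

18


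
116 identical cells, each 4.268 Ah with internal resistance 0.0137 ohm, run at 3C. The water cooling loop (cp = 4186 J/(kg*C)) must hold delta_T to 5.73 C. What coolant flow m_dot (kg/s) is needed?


Step 1: I = 3 * 4.268 = 12.804 A
Step 2: Q_cell = I^2 * R = 12.804^2 * 0.0137 = 2.246 W
Step 3: Q_total = 116 * 2.246 = 260.54 W
Step 4: m_dot = Q_total / (cp * dT) = 260.54 / (4186 * 5.73) = 0.01086 kg/s

0.01086 kg/s


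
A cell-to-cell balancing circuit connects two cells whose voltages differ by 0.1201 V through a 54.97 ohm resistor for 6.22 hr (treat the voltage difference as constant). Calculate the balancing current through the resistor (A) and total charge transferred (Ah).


I_bal = dV / R = 0.1201 / 54.97 = 0.0021848 A
Q = I_bal * t = 0.0021848 * 6.22 = 0.01359 Ah

I=0.0021848 A, Q=0.01359 Ah


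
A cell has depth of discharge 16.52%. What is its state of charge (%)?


SOC = 100 - DOD = 100 - 16.52 = 83.48%

83.48%


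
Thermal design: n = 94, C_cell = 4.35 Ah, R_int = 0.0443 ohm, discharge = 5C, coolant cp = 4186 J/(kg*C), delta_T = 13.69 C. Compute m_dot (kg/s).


Step 1: I = 5 * 4.35 = 21.75 A
Step 2: Q_cell = I^2 * R = 21.75^2 * 0.0443 = 20.957 W
Step 3: Q_total = 94 * 20.957 = 1970 W
Step 4: m_dot = Q_total / (cp * dT) = 1970 / (4186 * 13.69) = 0.03438 kg/s

0.03438 kg/s


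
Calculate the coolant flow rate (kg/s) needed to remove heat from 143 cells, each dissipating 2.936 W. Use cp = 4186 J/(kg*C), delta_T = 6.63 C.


Q_total = 143 * 2.936 = 419.85 W
m_dot = Q_total / (cp * dT) = 419.85 / (4186 * 6.63) = 0.01513 kg/s

0.01513 kg/s


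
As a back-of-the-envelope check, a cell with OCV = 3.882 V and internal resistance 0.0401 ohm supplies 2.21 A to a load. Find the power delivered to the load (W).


Step 1: V_terminal = OCV - I*R = 3.882 - 2.21 * 0.0401 = 3.7934 V
Step 2: P_out = V_terminal * I = 3.7934 * 2.21 = 8.383 W

8.383 W


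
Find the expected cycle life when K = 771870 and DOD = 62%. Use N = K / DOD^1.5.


DOD^1.5 = 488.19
N = K / DOD^1.5 = 771870 / 488.19 = 1581

1581 cycles


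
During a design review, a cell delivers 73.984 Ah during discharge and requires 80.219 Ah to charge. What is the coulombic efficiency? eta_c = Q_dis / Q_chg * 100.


Coulombic efficiency = 73.984/80.219 * 100% = 92.23%

92.23%


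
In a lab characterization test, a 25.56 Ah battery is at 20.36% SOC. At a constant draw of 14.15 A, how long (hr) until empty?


Step 1: remaining = SOC/100 * C_total = 20.36/100 * 25.56 = 5.204 Ah
Step 2: t = remaining / I = 5.204 / 14.15 = 0.3678 hr

0.3678 hr


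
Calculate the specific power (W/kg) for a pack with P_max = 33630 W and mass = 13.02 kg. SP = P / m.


SP = P / m = 33630 / 13.02 = 2583 W/kg

2583 W/kg


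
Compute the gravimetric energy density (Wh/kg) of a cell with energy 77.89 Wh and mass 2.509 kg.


ED = E / m = 77.89 / 2.509 = 31.04 Wh/kg

31.04 Wh/kg


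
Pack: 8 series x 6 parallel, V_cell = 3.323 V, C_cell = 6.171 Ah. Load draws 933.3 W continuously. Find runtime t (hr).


Step 1: E_pack = Ns * V_cell * Np * C_cell = 8 * 3.323 * 6 * 6.171 = 984.3 Wh
Step 2: t = E_pack / P = 984.3 / 933.3 = 1.055 hr

1.055 hr


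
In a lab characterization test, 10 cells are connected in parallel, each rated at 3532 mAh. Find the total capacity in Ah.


Convert: C_cell = 3532 mAh = 3.532 Ah
C_total = 10 * 3.532 = 35.32 Ah

35.32 Ah


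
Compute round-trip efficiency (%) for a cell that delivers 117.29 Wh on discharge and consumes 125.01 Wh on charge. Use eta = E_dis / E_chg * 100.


Round-trip efficiency = 117.29/125.01 * 100% = 93.82%

93.82%


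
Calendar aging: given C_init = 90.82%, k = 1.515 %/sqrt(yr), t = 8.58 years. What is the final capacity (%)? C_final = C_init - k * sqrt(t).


sqrt(t) = sqrt(8.58) = 2.9292
C_final = 90.82 - 1.515 * 2.9292 = 86.38%

86.38%


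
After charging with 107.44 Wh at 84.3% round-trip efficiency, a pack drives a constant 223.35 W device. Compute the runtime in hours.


Step 1: E_discharge = eta/100 * E_charge = 84.3/100 * 107.44 = 90.572 Wh
Step 2: t = E_discharge / P = 90.572 / 223.35 = 0.4055 hr

0.4055 hr


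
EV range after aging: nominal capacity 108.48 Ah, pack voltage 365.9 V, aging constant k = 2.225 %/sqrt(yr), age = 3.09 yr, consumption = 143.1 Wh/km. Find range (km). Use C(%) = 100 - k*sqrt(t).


Step 1: capacity retention = 100 - 2.225 * sqrt(3.09) = 100 - 2.225 * 1.7578 = 96.089%
Step 2: C_now = 108.48 * 96.089/100 = 104.24 Ah
Step 3: E_pack = V * C_now = 365.9 * 104.24 = 38141 Wh
Step 4: range = E_pack / consumption = 38141 / 143.1 = 266.5 km

266.5 km


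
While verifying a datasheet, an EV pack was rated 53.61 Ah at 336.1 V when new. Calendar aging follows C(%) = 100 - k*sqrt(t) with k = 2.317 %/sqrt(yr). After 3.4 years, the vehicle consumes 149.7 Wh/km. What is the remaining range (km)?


Step 1: capacity retention = 100 - 2.317 * sqrt(3.4) = 100 - 2.317 * 1.8439 = 95.728%
Step 2: C_now = 53.61 * 95.728/100 = 51.32 Ah
Step 3: E_pack = V * C_now = 336.1 * 51.32 = 17249 Wh
Step 4: range = E_pack / consumption = 17249 / 149.7 = 115.2 km

115.2 km


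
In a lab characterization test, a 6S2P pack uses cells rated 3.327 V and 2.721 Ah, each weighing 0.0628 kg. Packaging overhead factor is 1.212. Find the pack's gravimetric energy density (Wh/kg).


Step 1: V_pack = 6 * 3.327 = 19.962 V
Step 2: C_pack = 2 * 2.721 = 5.442 Ah
Step 3: E_pack = V_pack * C_pack = 19.962 * 5.442 = 108.63 Wh
Step 4: m_pack = 6 * 2 * 0.0628 * 1.212 = 0.91336 kg
Step 5: ED = E_pack / m_pack = 108.63 / 0.91336 = 118.9 Wh/kg

118.9 Wh/kg


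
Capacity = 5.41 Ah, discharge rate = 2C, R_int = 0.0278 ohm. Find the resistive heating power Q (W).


Step 1: I = C_rate * capacity = 2 * 5.41 = 10.82 A
Step 2: Q = I^2 * R = 10.82^2 * 0.0278 = 117.07 * 0.0278 = 3.255 W

3.255 W


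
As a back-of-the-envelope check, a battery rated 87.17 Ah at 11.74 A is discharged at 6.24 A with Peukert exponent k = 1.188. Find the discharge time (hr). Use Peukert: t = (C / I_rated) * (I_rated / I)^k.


t_rated = C / I_rated = 87.17 / 11.74 = 7.425 hr
(I_rated/I)^k = (1.8814)^1.188 = 2.1188
t = t_rated * (I_rated/I)^k = 7.425 * 2.1188 = 15.73 hr

15.73 hr


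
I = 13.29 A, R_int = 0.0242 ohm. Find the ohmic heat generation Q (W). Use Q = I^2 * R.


Q = I^2 * R = 13.29^2 * 0.0242 = 4.274 W

4.274 W


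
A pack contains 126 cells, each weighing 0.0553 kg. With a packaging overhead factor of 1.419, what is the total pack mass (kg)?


Cell mass sum = 126 * 0.0553 = 6.9678 kg
With overhead 1.419: m_pack = 6.9678 * 1.419 = 9.887 kg

9.887 kg


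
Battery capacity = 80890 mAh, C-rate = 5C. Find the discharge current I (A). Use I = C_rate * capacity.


Convert: capacity = 80890 mAh = 80.89 Ah
I = C_rate * capacity = 5 * 80.89 = 404.45 A

404.45 A


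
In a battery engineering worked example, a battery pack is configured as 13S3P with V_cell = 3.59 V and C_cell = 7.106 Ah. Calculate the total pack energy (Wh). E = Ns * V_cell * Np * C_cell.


E = Ns * Vcell * Np * Ccell = 13 * 3.59 * 3 * 7.106 = 994.9 Wh

994.9 Wh


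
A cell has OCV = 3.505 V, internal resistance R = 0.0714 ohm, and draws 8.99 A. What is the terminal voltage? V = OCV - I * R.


V = OCV - I*R = 3.505 - 8.99 * 0.0714 = 2.863 V

2.863 V


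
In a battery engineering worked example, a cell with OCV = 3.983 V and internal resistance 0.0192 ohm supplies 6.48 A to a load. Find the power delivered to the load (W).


Step 1: V_terminal = OCV - I*R = 3.983 - 6.48 * 0.0192 = 3.8586 V
Step 2: P_out = V_terminal * I = 3.8586 * 6.48 = 25.00 W

25.00 W


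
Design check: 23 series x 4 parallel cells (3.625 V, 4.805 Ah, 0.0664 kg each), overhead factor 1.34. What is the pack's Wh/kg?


Step 1: V_pack = 23 * 3.625 = 83.375 V
Step 2: C_pack = 4 * 4.805 = 19.22 Ah
Step 3: E_pack = V_pack * C_pack = 83.375 * 19.22 = 1602.5 Wh
Step 4: m_pack = 23 * 4 * 0.0664 * 1.34 = 8.1858 kg
Step 5: ED = E_pack / m_pack = 1602.5 / 8.1858 = 195.8 Wh/kg

195.8 Wh/kg


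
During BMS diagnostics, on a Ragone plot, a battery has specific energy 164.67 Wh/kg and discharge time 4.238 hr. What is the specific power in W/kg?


P_specific = E / t = 164.67 / 4.238 = 38.86 W/kg

38.86 W/kg


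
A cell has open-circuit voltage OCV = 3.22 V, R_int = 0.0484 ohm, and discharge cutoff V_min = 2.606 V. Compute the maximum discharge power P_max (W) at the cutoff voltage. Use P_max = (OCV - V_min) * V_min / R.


dV = OCV - V_min = 0.614 V (so I_max = dV / R)
P_max = dV * V_min / R = 0.614 * 2.606 / 0.0484 = 33.06 W

33.06 W


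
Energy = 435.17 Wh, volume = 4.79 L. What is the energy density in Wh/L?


Volumetric ED = 435.17 Wh / 4.79 L = 90.85 Wh/L

90.85 Wh/L


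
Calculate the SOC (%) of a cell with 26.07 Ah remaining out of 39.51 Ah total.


SOC% = 26.07 / 39.51 * 100 = 65.98%

65.98%


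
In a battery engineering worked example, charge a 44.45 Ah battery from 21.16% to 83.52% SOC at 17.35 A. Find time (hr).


delta_Ah = 44.45 * (83.52 - 21.16) / 100 = 27.719 Ah
t = delta_Ah / I = 27.719 / 17.35 = 1.598 hr

1.598 hr


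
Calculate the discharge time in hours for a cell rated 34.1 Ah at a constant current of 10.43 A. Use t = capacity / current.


Runtime = 34.1 Ah / 10.43 A = 3.269 hr

3.269 hr


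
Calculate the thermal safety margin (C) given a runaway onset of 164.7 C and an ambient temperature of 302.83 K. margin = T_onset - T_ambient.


Convert: T_ambient = 302.83 K = 29.68 C
margin = 164.7 - 29.68 = 135.02 C

135.02 C


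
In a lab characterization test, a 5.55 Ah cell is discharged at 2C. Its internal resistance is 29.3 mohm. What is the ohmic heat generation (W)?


Convert: R = 29.3 mohm = 0.0293 ohm
Step 1: I = C_rate * capacity = 2 * 5.55 = 11.1 A
Step 2: Q = I^2 * R = 11.1^2 * 0.0293 = 123.21 * 0.0293 = 3.610 W

3.610 W


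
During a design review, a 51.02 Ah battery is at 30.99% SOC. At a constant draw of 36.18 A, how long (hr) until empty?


Step 1: remaining = SOC/100 * C_total = 30.99/100 * 51.02 = 15.811 Ah
Step 2: t = remaining / I = 15.811 / 36.18 = 0.4370 hr

0.4370 hr


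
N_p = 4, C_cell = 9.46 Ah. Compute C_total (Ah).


C_total = 4 * 9.46 = 37.84 Ah

37.84 Ah


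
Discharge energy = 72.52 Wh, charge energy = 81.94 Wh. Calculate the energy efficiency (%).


Round-trip efficiency = 72.52/81.94 * 100% = 88.50%

88.50%


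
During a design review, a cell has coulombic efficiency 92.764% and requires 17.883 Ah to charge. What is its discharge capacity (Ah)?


Q_dis = eta/100 * Q_chg = 92.764/100 * 17.883 = 16.59 Ah

16.59 Ah


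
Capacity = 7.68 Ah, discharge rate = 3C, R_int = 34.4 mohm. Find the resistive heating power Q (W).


Convert: R = 34.4 mohm = 0.0344 ohm
Step 1: I = C_rate * capacity = 3 * 7.68 = 23.04 A
Step 2: Q = I^2 * R = 23.04^2 * 0.0344 = 530.84 * 0.0344 = 18.26 W

18.26 W


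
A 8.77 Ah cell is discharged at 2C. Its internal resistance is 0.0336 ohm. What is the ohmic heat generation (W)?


Step 1: I = C_rate * capacity = 2 * 8.77 = 17.54 A
Step 2: Q = I^2 * R = 17.54^2 * 0.0336 = 307.65 * 0.0336 = 10.34 W

10.34 W


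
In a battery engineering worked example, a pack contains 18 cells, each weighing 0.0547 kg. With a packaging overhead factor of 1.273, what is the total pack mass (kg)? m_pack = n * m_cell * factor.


Cell mass sum = 18 * 0.0547 = 0.9846 kg
With overhead 1.273: m_pack = 0.9846 * 1.273 = 1.253 kg

1.253 kg


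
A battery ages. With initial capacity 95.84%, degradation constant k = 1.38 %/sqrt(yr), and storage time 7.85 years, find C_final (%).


sqrt(t) = sqrt(7.85) = 2.8018
C_final = 95.84 - 1.38 * 2.8018 = 91.97%

91.97%


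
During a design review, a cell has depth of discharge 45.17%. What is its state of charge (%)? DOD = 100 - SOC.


SOC = 100 - DOD = 100 - 45.17 = 54.83%

54.83%


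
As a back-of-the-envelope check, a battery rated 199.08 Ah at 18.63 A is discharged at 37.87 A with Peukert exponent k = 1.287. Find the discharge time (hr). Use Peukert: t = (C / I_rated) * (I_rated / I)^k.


Step 1: t_rated = C / I_rated = 199.08 / 18.63 = 10.686 hr
Step 2: ratio = 18.63 / 37.87 = 0.49195
Step 3: ratio^k = 0.49195^1.287 = 0.40133
Step 4: t = t_rated * ratio^k = 10.686 * 0.40133 = 4.289 hr

4.289 hr


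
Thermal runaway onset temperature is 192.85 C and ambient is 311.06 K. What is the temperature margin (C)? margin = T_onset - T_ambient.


Convert: T_ambient = 311.06 K = 37.91 C
margin = 192.85 - 37.91 = 154.94 C

154.94 C


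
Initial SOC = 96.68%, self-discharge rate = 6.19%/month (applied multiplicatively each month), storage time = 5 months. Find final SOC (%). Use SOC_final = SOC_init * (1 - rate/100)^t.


decay = (1 - 6.19/100)^5 = 0.72652
SOC_final = 96.68 * 0.72652 = 70.24%

70.24%


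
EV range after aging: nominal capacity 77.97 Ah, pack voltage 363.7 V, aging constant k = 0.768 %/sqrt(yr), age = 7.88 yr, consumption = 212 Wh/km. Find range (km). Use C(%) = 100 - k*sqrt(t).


Step 1: capacity retention = 100 - 0.768 * sqrt(7.88) = 100 - 0.768 * 2.8071 = 97.844%
Step 2: C_now = 77.97 * 97.844/100 = 76.289 Ah
Step 3: E_pack = V * C_now = 363.7 * 76.289 = 27746 Wh
Step 4: range = E_pack / consumption = 27746 / 212 = 130.9 km

130.9 km


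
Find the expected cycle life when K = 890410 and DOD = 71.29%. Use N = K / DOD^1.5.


DOD^1.5 = 601.93
N = K / DOD^1.5 = 890410 / 601.93 = 1479

1479 cycles


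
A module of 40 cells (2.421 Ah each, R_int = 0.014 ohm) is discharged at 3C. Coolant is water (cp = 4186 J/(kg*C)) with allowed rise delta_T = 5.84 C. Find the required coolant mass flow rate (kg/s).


Step 1: I = 3 * 2.421 = 7.263 A
Step 2: Q_cell = I^2 * R = 7.263^2 * 0.014 = 0.73852 W
Step 3: Q_total = 40 * 0.73852 = 29.541 W
Step 4: m_dot = Q_total / (cp * dT) = 29.541 / (4186 * 5.84) = 0.001208 kg/s

0.001208 kg/s


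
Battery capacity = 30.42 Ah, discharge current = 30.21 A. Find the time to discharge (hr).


Runtime = 30.42 Ah / 30.21 A = 1.007 hr

1.007 hr


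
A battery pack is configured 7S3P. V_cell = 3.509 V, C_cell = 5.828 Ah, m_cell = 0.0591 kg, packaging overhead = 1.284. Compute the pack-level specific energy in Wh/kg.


Step 1: V_pack = 7 * 3.509 = 24.563 V
Step 2: C_pack = 3 * 5.828 = 17.484 Ah
Step 3: E_pack = V_pack * C_pack = 24.563 * 17.484 = 429.46 Wh
Step 4: m_pack = 7 * 3 * 0.0591 * 1.284 = 1.5936 kg
Step 5: ED = E_pack / m_pack = 429.46 / 1.5936 = 269.5 Wh/kg

269.5 Wh/kg


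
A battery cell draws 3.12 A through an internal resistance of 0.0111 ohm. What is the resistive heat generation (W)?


I^2 = 9.7344
Q = 9.7344 * 0.0111 = 0.1081 W

0.1081 W


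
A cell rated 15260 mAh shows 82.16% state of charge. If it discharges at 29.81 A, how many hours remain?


Convert: C_total = 15260 mAh = 15.26 Ah
Step 1: remaining = SOC/100 * C_total = 82.16/100 * 15.26 = 12.538 Ah
Step 2: t = remaining / I = 12.538 / 29.81 = 0.4206 hr

0.4206 hr


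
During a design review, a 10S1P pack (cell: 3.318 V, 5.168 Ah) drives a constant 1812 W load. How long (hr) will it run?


Step 1: E_pack = Ns * V_cell * Np * C_cell = 10 * 3.318 * 1 * 5.168 = 171.47 Wh
Step 2: t = E_pack / P = 171.47 / 1812 = 0.09463 hr

0.09463 hr


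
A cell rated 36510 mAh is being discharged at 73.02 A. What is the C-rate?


Convert: capacity = 36510 mAh = 36.51 Ah
Rearranging: C_rate = 73.02 / 36.51 = 2C

2C


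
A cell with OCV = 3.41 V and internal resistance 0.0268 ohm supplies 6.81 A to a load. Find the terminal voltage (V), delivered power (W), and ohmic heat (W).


Step 1: V_terminal = OCV - I*R = 3.41 - 6.81 * 0.0268 = 3.2275 V
Step 2: P_out = V_terminal * I = 3.2275 * 6.81 = 21.98 W
Step 3: Q = I^2 * R = 6.81^2 * 0.0268 = 1.243 W

V=3.2275 V, P=21.98 W, Q=1.243 W


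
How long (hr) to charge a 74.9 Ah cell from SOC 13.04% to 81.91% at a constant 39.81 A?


delta_Ah = 74.9 * (81.91 - 13.04) / 100 = 51.584 Ah
t = delta_Ah / I = 51.584 / 39.81 = 1.296 hr

1.296 hr


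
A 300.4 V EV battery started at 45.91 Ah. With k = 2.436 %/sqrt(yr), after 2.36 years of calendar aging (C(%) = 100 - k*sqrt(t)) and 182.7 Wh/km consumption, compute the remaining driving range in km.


Step 1: capacity retention = 100 - 2.436 * sqrt(2.36) = 100 - 2.436 * 1.5362 = 96.258%
Step 2: C_now = 45.91 * 96.258/100 = 44.192 Ah
Step 3: E_pack = V * C_now = 300.4 * 44.192 = 13275 Wh
Step 4: range = E_pack / consumption = 13275 / 182.7 = 72.66 km

72.66 km


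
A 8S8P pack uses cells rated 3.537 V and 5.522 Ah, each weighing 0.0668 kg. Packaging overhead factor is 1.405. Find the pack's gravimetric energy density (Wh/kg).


Step 1: V_pack = 8 * 3.537 = 28.296 V
Step 2: C_pack = 8 * 5.522 = 44.176 Ah
Step 3: E_pack = V_pack * C_pack = 28.296 * 44.176 = 1250 Wh
Step 4: m_pack = 8 * 8 * 0.0668 * 1.405 = 6.0067 kg
Step 5: ED = E_pack / m_pack = 1250 / 6.0067 = 208.1 Wh/kg

208.1 Wh/kg


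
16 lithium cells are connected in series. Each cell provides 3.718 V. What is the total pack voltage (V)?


With 16 cells in series at 3.718 V each, V_pack = 59.488 V

59.488 V


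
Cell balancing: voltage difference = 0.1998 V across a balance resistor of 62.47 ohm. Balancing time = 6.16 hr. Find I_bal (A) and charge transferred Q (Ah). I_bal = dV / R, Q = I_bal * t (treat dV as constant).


First, Ohm's law: I_bal = 0.1998 V / 62.47 ohm = 0.0031983 A
Then Q = I * t = 0.0031983 A * 6.16 hr = 0.01970 Ah

I=0.0031983 A, Q=0.01970 Ah


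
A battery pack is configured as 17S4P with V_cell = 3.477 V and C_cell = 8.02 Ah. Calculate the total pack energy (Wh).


V_pack = 17 * 3.477 = 59.109 V
C_pack = 4 * 8.02 = 32.08 Ah
E = V_pack * C_pack = 59.109 * 32.08 = 1896 Wh

1896 Wh


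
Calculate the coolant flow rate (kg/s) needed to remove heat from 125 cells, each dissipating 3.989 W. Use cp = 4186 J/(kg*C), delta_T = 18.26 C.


Q_total = 125 * 3.989 = 498.63 W
m_dot = Q_total / (cp * dT) = 498.63 / (4186 * 18.26) = 0.006523 kg/s

0.006523 kg/s


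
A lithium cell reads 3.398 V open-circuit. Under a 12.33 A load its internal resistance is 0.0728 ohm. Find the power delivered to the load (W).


Step 1: V_terminal = OCV - I*R = 3.398 - 12.33 * 0.0728 = 2.5004 V
Step 2: P_out = V_terminal * I = 2.5004 * 12.33 = 30.83 W

30.83 W


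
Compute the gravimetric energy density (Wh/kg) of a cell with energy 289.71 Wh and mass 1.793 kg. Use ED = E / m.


Specific energy = 289.71 Wh / 1.793 kg = 161.6 Wh/kg

161.6 Wh/kg


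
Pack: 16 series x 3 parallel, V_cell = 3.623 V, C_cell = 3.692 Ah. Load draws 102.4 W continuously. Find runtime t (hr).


Step 1: E_pack = Ns * V_cell * Np * C_cell = 16 * 3.623 * 3 * 3.692 = 642.05 Wh
Step 2: t = E_pack / P = 642.05 / 102.4 = 6.270 hr

6.270 hr


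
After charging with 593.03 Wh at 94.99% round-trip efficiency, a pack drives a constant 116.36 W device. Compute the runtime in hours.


Step 1: E_discharge = eta/100 * E_charge = 94.99/100 * 593.03 = 563.32 Wh
Step 2: t = E_discharge / P = 563.32 / 116.36 = 4.841 hr

4.841 hr


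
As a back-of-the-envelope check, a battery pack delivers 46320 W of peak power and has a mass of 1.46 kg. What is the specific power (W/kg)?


Specific power = 46320 W / 1.46 kg = 31730 W/kg

31730 W/kg


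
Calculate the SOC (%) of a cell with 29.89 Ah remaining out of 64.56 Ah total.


SOC% = 29.89 / 64.56 * 100 = 46.30%

46.30%


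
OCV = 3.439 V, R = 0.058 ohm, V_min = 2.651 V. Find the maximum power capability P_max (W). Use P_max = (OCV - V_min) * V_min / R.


dV = OCV - V_min = 0.788 V (so I_max = dV / R)
P_max = dV * V_min / R = 0.788 * 2.651 / 0.058 = 36.02 W

36.02 W


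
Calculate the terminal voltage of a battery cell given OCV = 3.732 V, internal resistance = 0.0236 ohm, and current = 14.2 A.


V = OCV - I*R = 3.732 - 14.2 * 0.0236 = 3.397 V

3.397 V


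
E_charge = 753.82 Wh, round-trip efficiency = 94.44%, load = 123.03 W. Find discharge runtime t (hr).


Step 1: E_discharge = eta/100 * E_charge = 94.44/100 * 753.82 = 711.91 Wh
Step 2: t = E_discharge / P = 711.91 / 123.03 = 5.786 hr

5.786 hr


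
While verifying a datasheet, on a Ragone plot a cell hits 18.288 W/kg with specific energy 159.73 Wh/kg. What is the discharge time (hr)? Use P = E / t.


t = E / P = 159.73 / 18.288 = 8.734 hr

8.734 hr


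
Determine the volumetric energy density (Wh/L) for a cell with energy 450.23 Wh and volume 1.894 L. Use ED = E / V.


Volumetric ED = 450.23 Wh / 1.894 L = 237.7 Wh/L

237.7 Wh/L


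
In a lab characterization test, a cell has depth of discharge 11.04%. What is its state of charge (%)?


SOC = 100 - DOD = 100 - 11.04 = 88.96%

88.96%


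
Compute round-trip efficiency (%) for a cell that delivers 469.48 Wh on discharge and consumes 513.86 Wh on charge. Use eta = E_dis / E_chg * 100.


Round-trip efficiency = 469.48/513.86 * 100% = 91.36%

91.36%


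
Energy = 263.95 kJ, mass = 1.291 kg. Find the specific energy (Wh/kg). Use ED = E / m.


Convert: E = 263.95 kJ = 73.319 Wh
ED = E / m = 73.319 / 1.291 = 56.79 Wh/kg

56.79 Wh/kg


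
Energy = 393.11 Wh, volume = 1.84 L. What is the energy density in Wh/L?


Volumetric ED = 393.11 Wh / 1.84 L = 213.6 Wh/L

213.6 Wh/L


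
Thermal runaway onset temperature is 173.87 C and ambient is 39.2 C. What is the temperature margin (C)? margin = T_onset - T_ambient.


Safety margin = 173.87 C - 39.2 C = 134.67 C

134.67 C


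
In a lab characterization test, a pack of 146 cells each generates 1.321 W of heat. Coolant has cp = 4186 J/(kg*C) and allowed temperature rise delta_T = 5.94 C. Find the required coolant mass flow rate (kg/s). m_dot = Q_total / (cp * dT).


Q_total = 146 * 1.321 = 192.87 W
m_dot = Q_total / (cp * dT) = 192.87 / (4186 * 5.94) = 0.007757 kg/s

0.007757 kg/s
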